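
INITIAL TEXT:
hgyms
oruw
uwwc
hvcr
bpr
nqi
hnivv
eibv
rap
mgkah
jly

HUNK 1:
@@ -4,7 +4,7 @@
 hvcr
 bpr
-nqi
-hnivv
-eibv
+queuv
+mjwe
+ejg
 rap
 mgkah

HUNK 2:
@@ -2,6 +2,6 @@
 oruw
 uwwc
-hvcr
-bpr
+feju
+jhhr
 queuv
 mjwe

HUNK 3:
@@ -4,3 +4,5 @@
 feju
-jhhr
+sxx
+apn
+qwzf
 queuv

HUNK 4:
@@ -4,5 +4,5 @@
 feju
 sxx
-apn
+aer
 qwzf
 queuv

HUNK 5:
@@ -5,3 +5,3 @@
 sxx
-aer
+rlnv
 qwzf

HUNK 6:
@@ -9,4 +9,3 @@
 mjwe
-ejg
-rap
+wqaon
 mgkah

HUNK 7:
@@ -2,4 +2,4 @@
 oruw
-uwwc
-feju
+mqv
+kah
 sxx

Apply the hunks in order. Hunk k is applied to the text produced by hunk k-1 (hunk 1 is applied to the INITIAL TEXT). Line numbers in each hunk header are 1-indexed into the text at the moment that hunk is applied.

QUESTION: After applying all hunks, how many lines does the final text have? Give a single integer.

Answer: 12

Derivation:
Hunk 1: at line 4 remove [nqi,hnivv,eibv] add [queuv,mjwe,ejg] -> 11 lines: hgyms oruw uwwc hvcr bpr queuv mjwe ejg rap mgkah jly
Hunk 2: at line 2 remove [hvcr,bpr] add [feju,jhhr] -> 11 lines: hgyms oruw uwwc feju jhhr queuv mjwe ejg rap mgkah jly
Hunk 3: at line 4 remove [jhhr] add [sxx,apn,qwzf] -> 13 lines: hgyms oruw uwwc feju sxx apn qwzf queuv mjwe ejg rap mgkah jly
Hunk 4: at line 4 remove [apn] add [aer] -> 13 lines: hgyms oruw uwwc feju sxx aer qwzf queuv mjwe ejg rap mgkah jly
Hunk 5: at line 5 remove [aer] add [rlnv] -> 13 lines: hgyms oruw uwwc feju sxx rlnv qwzf queuv mjwe ejg rap mgkah jly
Hunk 6: at line 9 remove [ejg,rap] add [wqaon] -> 12 lines: hgyms oruw uwwc feju sxx rlnv qwzf queuv mjwe wqaon mgkah jly
Hunk 7: at line 2 remove [uwwc,feju] add [mqv,kah] -> 12 lines: hgyms oruw mqv kah sxx rlnv qwzf queuv mjwe wqaon mgkah jly
Final line count: 12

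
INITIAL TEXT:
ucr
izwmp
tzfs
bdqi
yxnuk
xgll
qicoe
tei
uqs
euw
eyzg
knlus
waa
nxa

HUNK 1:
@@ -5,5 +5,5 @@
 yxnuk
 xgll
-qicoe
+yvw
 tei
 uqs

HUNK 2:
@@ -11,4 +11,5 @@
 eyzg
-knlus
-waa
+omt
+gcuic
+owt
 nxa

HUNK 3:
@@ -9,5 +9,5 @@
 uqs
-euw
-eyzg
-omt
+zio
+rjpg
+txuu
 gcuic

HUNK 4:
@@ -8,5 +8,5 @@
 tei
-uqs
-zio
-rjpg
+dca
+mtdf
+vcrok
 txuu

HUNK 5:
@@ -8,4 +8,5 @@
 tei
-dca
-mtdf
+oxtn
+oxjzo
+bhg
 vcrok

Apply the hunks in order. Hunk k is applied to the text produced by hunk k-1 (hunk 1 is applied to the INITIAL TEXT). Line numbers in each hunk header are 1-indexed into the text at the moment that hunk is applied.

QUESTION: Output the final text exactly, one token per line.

Hunk 1: at line 5 remove [qicoe] add [yvw] -> 14 lines: ucr izwmp tzfs bdqi yxnuk xgll yvw tei uqs euw eyzg knlus waa nxa
Hunk 2: at line 11 remove [knlus,waa] add [omt,gcuic,owt] -> 15 lines: ucr izwmp tzfs bdqi yxnuk xgll yvw tei uqs euw eyzg omt gcuic owt nxa
Hunk 3: at line 9 remove [euw,eyzg,omt] add [zio,rjpg,txuu] -> 15 lines: ucr izwmp tzfs bdqi yxnuk xgll yvw tei uqs zio rjpg txuu gcuic owt nxa
Hunk 4: at line 8 remove [uqs,zio,rjpg] add [dca,mtdf,vcrok] -> 15 lines: ucr izwmp tzfs bdqi yxnuk xgll yvw tei dca mtdf vcrok txuu gcuic owt nxa
Hunk 5: at line 8 remove [dca,mtdf] add [oxtn,oxjzo,bhg] -> 16 lines: ucr izwmp tzfs bdqi yxnuk xgll yvw tei oxtn oxjzo bhg vcrok txuu gcuic owt nxa

Answer: ucr
izwmp
tzfs
bdqi
yxnuk
xgll
yvw
tei
oxtn
oxjzo
bhg
vcrok
txuu
gcuic
owt
nxa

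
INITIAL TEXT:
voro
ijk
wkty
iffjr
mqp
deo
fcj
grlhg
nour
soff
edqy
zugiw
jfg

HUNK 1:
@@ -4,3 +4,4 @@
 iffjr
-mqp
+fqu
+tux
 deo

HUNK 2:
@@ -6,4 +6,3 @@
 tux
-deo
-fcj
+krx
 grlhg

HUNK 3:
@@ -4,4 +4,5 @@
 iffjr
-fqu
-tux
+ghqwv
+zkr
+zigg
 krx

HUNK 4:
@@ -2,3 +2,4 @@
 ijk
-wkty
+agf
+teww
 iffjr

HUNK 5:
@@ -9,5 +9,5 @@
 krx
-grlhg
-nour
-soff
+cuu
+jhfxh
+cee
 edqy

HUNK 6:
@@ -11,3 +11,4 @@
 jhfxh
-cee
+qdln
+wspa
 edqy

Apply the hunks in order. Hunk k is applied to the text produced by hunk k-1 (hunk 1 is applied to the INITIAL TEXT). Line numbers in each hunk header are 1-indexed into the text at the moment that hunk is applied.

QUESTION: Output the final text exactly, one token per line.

Hunk 1: at line 4 remove [mqp] add [fqu,tux] -> 14 lines: voro ijk wkty iffjr fqu tux deo fcj grlhg nour soff edqy zugiw jfg
Hunk 2: at line 6 remove [deo,fcj] add [krx] -> 13 lines: voro ijk wkty iffjr fqu tux krx grlhg nour soff edqy zugiw jfg
Hunk 3: at line 4 remove [fqu,tux] add [ghqwv,zkr,zigg] -> 14 lines: voro ijk wkty iffjr ghqwv zkr zigg krx grlhg nour soff edqy zugiw jfg
Hunk 4: at line 2 remove [wkty] add [agf,teww] -> 15 lines: voro ijk agf teww iffjr ghqwv zkr zigg krx grlhg nour soff edqy zugiw jfg
Hunk 5: at line 9 remove [grlhg,nour,soff] add [cuu,jhfxh,cee] -> 15 lines: voro ijk agf teww iffjr ghqwv zkr zigg krx cuu jhfxh cee edqy zugiw jfg
Hunk 6: at line 11 remove [cee] add [qdln,wspa] -> 16 lines: voro ijk agf teww iffjr ghqwv zkr zigg krx cuu jhfxh qdln wspa edqy zugiw jfg

Answer: voro
ijk
agf
teww
iffjr
ghqwv
zkr
zigg
krx
cuu
jhfxh
qdln
wspa
edqy
zugiw
jfg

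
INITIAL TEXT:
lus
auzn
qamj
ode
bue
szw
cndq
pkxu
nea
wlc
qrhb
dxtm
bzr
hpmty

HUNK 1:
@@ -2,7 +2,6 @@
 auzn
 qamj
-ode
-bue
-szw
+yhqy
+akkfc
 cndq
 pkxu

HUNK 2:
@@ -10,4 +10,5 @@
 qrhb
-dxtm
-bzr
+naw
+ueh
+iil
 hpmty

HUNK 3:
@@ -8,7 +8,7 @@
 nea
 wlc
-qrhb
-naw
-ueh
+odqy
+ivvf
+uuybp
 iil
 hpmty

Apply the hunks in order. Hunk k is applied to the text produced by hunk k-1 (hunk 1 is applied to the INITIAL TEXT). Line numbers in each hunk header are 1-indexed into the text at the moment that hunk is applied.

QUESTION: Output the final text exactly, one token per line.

Answer: lus
auzn
qamj
yhqy
akkfc
cndq
pkxu
nea
wlc
odqy
ivvf
uuybp
iil
hpmty

Derivation:
Hunk 1: at line 2 remove [ode,bue,szw] add [yhqy,akkfc] -> 13 lines: lus auzn qamj yhqy akkfc cndq pkxu nea wlc qrhb dxtm bzr hpmty
Hunk 2: at line 10 remove [dxtm,bzr] add [naw,ueh,iil] -> 14 lines: lus auzn qamj yhqy akkfc cndq pkxu nea wlc qrhb naw ueh iil hpmty
Hunk 3: at line 8 remove [qrhb,naw,ueh] add [odqy,ivvf,uuybp] -> 14 lines: lus auzn qamj yhqy akkfc cndq pkxu nea wlc odqy ivvf uuybp iil hpmty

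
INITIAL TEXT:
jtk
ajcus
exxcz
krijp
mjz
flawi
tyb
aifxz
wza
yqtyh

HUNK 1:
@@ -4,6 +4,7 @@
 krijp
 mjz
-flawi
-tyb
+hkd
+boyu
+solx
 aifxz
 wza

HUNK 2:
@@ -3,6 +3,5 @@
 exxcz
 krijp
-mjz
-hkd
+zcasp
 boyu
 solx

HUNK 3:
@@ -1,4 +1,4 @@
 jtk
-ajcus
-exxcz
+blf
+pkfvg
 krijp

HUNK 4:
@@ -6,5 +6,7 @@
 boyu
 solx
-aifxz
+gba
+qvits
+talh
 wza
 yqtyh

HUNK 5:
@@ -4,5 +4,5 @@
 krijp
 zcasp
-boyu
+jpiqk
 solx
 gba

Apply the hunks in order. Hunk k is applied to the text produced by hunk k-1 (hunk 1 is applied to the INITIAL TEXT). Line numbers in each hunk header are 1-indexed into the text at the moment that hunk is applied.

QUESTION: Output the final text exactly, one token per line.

Hunk 1: at line 4 remove [flawi,tyb] add [hkd,boyu,solx] -> 11 lines: jtk ajcus exxcz krijp mjz hkd boyu solx aifxz wza yqtyh
Hunk 2: at line 3 remove [mjz,hkd] add [zcasp] -> 10 lines: jtk ajcus exxcz krijp zcasp boyu solx aifxz wza yqtyh
Hunk 3: at line 1 remove [ajcus,exxcz] add [blf,pkfvg] -> 10 lines: jtk blf pkfvg krijp zcasp boyu solx aifxz wza yqtyh
Hunk 4: at line 6 remove [aifxz] add [gba,qvits,talh] -> 12 lines: jtk blf pkfvg krijp zcasp boyu solx gba qvits talh wza yqtyh
Hunk 5: at line 4 remove [boyu] add [jpiqk] -> 12 lines: jtk blf pkfvg krijp zcasp jpiqk solx gba qvits talh wza yqtyh

Answer: jtk
blf
pkfvg
krijp
zcasp
jpiqk
solx
gba
qvits
talh
wza
yqtyh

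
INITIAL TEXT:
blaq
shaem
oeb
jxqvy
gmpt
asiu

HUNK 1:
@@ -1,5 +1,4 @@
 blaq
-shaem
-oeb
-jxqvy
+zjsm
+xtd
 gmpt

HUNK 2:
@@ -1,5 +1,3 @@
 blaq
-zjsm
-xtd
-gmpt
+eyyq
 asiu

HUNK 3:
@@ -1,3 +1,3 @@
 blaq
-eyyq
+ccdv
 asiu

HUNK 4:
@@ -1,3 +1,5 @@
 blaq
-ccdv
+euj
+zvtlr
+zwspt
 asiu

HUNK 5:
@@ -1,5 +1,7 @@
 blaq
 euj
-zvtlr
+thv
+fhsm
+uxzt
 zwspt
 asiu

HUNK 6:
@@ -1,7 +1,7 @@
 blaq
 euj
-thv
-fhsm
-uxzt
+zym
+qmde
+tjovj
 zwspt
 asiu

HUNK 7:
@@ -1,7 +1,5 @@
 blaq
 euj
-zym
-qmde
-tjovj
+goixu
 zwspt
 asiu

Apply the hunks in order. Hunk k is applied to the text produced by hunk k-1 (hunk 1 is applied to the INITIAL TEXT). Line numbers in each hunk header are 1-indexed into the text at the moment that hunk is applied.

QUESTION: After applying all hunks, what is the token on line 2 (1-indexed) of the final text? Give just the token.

Hunk 1: at line 1 remove [shaem,oeb,jxqvy] add [zjsm,xtd] -> 5 lines: blaq zjsm xtd gmpt asiu
Hunk 2: at line 1 remove [zjsm,xtd,gmpt] add [eyyq] -> 3 lines: blaq eyyq asiu
Hunk 3: at line 1 remove [eyyq] add [ccdv] -> 3 lines: blaq ccdv asiu
Hunk 4: at line 1 remove [ccdv] add [euj,zvtlr,zwspt] -> 5 lines: blaq euj zvtlr zwspt asiu
Hunk 5: at line 1 remove [zvtlr] add [thv,fhsm,uxzt] -> 7 lines: blaq euj thv fhsm uxzt zwspt asiu
Hunk 6: at line 1 remove [thv,fhsm,uxzt] add [zym,qmde,tjovj] -> 7 lines: blaq euj zym qmde tjovj zwspt asiu
Hunk 7: at line 1 remove [zym,qmde,tjovj] add [goixu] -> 5 lines: blaq euj goixu zwspt asiu
Final line 2: euj

Answer: euj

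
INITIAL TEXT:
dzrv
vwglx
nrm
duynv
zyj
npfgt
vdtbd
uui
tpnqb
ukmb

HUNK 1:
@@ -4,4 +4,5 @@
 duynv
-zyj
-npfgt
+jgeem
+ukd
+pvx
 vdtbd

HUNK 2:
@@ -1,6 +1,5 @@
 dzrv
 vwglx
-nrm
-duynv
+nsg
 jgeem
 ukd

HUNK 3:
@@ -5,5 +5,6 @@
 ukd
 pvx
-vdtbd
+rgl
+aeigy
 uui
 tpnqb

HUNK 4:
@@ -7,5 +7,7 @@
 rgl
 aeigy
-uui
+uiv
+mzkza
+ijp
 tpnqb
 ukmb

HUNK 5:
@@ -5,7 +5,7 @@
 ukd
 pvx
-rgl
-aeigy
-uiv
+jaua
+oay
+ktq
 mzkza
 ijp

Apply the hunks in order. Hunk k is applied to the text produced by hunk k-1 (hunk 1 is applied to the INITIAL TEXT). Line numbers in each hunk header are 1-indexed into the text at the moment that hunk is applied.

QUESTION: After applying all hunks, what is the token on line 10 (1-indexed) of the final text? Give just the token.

Answer: mzkza

Derivation:
Hunk 1: at line 4 remove [zyj,npfgt] add [jgeem,ukd,pvx] -> 11 lines: dzrv vwglx nrm duynv jgeem ukd pvx vdtbd uui tpnqb ukmb
Hunk 2: at line 1 remove [nrm,duynv] add [nsg] -> 10 lines: dzrv vwglx nsg jgeem ukd pvx vdtbd uui tpnqb ukmb
Hunk 3: at line 5 remove [vdtbd] add [rgl,aeigy] -> 11 lines: dzrv vwglx nsg jgeem ukd pvx rgl aeigy uui tpnqb ukmb
Hunk 4: at line 7 remove [uui] add [uiv,mzkza,ijp] -> 13 lines: dzrv vwglx nsg jgeem ukd pvx rgl aeigy uiv mzkza ijp tpnqb ukmb
Hunk 5: at line 5 remove [rgl,aeigy,uiv] add [jaua,oay,ktq] -> 13 lines: dzrv vwglx nsg jgeem ukd pvx jaua oay ktq mzkza ijp tpnqb ukmb
Final line 10: mzkza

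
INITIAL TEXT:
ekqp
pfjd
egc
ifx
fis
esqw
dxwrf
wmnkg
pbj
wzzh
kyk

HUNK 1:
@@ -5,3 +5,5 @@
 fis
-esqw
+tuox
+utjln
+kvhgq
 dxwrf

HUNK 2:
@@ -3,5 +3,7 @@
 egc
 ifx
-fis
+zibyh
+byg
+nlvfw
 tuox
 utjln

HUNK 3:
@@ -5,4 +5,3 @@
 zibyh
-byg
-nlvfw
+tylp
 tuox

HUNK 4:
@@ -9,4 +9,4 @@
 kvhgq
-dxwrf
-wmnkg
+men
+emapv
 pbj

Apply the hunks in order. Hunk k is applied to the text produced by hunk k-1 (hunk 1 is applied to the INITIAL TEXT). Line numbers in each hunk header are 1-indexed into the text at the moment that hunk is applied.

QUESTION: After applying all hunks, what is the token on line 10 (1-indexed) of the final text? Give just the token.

Hunk 1: at line 5 remove [esqw] add [tuox,utjln,kvhgq] -> 13 lines: ekqp pfjd egc ifx fis tuox utjln kvhgq dxwrf wmnkg pbj wzzh kyk
Hunk 2: at line 3 remove [fis] add [zibyh,byg,nlvfw] -> 15 lines: ekqp pfjd egc ifx zibyh byg nlvfw tuox utjln kvhgq dxwrf wmnkg pbj wzzh kyk
Hunk 3: at line 5 remove [byg,nlvfw] add [tylp] -> 14 lines: ekqp pfjd egc ifx zibyh tylp tuox utjln kvhgq dxwrf wmnkg pbj wzzh kyk
Hunk 4: at line 9 remove [dxwrf,wmnkg] add [men,emapv] -> 14 lines: ekqp pfjd egc ifx zibyh tylp tuox utjln kvhgq men emapv pbj wzzh kyk
Final line 10: men

Answer: men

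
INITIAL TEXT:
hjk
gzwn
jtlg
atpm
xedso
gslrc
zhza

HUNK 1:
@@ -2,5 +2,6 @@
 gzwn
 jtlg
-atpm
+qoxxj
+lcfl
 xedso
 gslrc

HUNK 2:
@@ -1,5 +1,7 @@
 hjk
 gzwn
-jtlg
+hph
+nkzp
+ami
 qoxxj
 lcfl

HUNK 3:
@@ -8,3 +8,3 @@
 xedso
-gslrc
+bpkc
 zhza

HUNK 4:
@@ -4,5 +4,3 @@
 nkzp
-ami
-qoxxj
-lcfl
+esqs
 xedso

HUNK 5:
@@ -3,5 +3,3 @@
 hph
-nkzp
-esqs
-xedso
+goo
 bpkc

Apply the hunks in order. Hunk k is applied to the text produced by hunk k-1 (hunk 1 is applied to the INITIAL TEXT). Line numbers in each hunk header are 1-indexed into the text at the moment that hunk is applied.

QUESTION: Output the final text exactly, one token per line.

Hunk 1: at line 2 remove [atpm] add [qoxxj,lcfl] -> 8 lines: hjk gzwn jtlg qoxxj lcfl xedso gslrc zhza
Hunk 2: at line 1 remove [jtlg] add [hph,nkzp,ami] -> 10 lines: hjk gzwn hph nkzp ami qoxxj lcfl xedso gslrc zhza
Hunk 3: at line 8 remove [gslrc] add [bpkc] -> 10 lines: hjk gzwn hph nkzp ami qoxxj lcfl xedso bpkc zhza
Hunk 4: at line 4 remove [ami,qoxxj,lcfl] add [esqs] -> 8 lines: hjk gzwn hph nkzp esqs xedso bpkc zhza
Hunk 5: at line 3 remove [nkzp,esqs,xedso] add [goo] -> 6 lines: hjk gzwn hph goo bpkc zhza

Answer: hjk
gzwn
hph
goo
bpkc
zhza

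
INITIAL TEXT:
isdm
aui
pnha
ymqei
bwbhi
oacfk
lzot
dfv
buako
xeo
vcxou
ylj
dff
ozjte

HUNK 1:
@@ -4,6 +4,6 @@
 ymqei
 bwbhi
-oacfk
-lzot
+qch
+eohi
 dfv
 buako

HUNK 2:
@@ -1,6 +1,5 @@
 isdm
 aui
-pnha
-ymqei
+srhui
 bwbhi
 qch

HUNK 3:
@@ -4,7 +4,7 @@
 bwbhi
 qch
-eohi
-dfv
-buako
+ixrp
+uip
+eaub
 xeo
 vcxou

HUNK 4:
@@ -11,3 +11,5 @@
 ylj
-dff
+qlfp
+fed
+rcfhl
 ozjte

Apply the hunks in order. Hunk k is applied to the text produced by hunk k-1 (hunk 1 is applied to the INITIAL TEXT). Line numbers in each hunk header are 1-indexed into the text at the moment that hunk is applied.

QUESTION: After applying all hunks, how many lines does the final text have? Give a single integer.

Answer: 15

Derivation:
Hunk 1: at line 4 remove [oacfk,lzot] add [qch,eohi] -> 14 lines: isdm aui pnha ymqei bwbhi qch eohi dfv buako xeo vcxou ylj dff ozjte
Hunk 2: at line 1 remove [pnha,ymqei] add [srhui] -> 13 lines: isdm aui srhui bwbhi qch eohi dfv buako xeo vcxou ylj dff ozjte
Hunk 3: at line 4 remove [eohi,dfv,buako] add [ixrp,uip,eaub] -> 13 lines: isdm aui srhui bwbhi qch ixrp uip eaub xeo vcxou ylj dff ozjte
Hunk 4: at line 11 remove [dff] add [qlfp,fed,rcfhl] -> 15 lines: isdm aui srhui bwbhi qch ixrp uip eaub xeo vcxou ylj qlfp fed rcfhl ozjte
Final line count: 15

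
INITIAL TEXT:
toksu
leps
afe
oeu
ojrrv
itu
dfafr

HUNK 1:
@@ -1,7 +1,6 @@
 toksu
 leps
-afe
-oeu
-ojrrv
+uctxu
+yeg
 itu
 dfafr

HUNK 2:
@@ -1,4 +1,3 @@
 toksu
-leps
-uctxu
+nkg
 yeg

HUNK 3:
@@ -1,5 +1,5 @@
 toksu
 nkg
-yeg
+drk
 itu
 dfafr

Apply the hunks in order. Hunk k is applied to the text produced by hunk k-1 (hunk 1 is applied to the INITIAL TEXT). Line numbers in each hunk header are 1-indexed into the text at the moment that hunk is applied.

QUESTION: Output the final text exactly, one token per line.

Answer: toksu
nkg
drk
itu
dfafr

Derivation:
Hunk 1: at line 1 remove [afe,oeu,ojrrv] add [uctxu,yeg] -> 6 lines: toksu leps uctxu yeg itu dfafr
Hunk 2: at line 1 remove [leps,uctxu] add [nkg] -> 5 lines: toksu nkg yeg itu dfafr
Hunk 3: at line 1 remove [yeg] add [drk] -> 5 lines: toksu nkg drk itu dfafr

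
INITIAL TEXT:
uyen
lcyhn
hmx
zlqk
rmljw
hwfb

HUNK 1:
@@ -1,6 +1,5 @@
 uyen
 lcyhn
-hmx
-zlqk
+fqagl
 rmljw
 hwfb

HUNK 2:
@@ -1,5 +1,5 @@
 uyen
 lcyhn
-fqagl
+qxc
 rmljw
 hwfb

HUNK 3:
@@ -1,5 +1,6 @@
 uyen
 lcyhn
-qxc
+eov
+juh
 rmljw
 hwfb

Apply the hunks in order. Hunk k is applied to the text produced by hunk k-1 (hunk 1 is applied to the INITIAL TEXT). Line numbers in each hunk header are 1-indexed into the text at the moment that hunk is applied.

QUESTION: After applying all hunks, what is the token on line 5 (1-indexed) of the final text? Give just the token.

Hunk 1: at line 1 remove [hmx,zlqk] add [fqagl] -> 5 lines: uyen lcyhn fqagl rmljw hwfb
Hunk 2: at line 1 remove [fqagl] add [qxc] -> 5 lines: uyen lcyhn qxc rmljw hwfb
Hunk 3: at line 1 remove [qxc] add [eov,juh] -> 6 lines: uyen lcyhn eov juh rmljw hwfb
Final line 5: rmljw

Answer: rmljw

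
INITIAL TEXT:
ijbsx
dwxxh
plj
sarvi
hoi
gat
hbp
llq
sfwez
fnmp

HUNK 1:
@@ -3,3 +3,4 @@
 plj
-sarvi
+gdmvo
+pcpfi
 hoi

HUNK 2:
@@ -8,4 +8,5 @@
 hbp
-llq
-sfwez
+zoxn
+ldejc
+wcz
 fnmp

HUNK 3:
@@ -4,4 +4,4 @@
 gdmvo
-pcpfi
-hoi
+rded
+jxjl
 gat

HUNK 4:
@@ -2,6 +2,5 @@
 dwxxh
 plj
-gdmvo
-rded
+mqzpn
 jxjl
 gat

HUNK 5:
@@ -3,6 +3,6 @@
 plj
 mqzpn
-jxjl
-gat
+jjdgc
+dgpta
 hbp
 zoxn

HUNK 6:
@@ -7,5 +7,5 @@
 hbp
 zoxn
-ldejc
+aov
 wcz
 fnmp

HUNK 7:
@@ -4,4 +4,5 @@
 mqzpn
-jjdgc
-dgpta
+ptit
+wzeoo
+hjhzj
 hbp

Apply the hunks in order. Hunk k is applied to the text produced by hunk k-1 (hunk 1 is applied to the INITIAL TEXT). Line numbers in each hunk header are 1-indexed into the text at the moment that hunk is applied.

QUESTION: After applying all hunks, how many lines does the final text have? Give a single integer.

Answer: 12

Derivation:
Hunk 1: at line 3 remove [sarvi] add [gdmvo,pcpfi] -> 11 lines: ijbsx dwxxh plj gdmvo pcpfi hoi gat hbp llq sfwez fnmp
Hunk 2: at line 8 remove [llq,sfwez] add [zoxn,ldejc,wcz] -> 12 lines: ijbsx dwxxh plj gdmvo pcpfi hoi gat hbp zoxn ldejc wcz fnmp
Hunk 3: at line 4 remove [pcpfi,hoi] add [rded,jxjl] -> 12 lines: ijbsx dwxxh plj gdmvo rded jxjl gat hbp zoxn ldejc wcz fnmp
Hunk 4: at line 2 remove [gdmvo,rded] add [mqzpn] -> 11 lines: ijbsx dwxxh plj mqzpn jxjl gat hbp zoxn ldejc wcz fnmp
Hunk 5: at line 3 remove [jxjl,gat] add [jjdgc,dgpta] -> 11 lines: ijbsx dwxxh plj mqzpn jjdgc dgpta hbp zoxn ldejc wcz fnmp
Hunk 6: at line 7 remove [ldejc] add [aov] -> 11 lines: ijbsx dwxxh plj mqzpn jjdgc dgpta hbp zoxn aov wcz fnmp
Hunk 7: at line 4 remove [jjdgc,dgpta] add [ptit,wzeoo,hjhzj] -> 12 lines: ijbsx dwxxh plj mqzpn ptit wzeoo hjhzj hbp zoxn aov wcz fnmp
Final line count: 12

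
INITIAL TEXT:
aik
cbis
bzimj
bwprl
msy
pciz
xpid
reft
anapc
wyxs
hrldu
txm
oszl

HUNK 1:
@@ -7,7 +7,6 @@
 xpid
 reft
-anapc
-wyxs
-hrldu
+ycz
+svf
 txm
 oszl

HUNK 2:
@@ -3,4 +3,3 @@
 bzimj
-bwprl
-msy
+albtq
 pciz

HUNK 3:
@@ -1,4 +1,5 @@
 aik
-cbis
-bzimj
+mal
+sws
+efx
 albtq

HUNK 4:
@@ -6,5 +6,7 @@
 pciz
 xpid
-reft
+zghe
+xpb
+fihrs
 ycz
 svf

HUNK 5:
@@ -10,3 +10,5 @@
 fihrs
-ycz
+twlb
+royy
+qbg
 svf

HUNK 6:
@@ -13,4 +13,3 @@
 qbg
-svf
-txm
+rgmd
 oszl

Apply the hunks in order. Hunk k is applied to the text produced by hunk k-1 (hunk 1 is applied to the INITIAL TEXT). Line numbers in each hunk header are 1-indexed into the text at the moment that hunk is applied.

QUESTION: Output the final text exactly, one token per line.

Hunk 1: at line 7 remove [anapc,wyxs,hrldu] add [ycz,svf] -> 12 lines: aik cbis bzimj bwprl msy pciz xpid reft ycz svf txm oszl
Hunk 2: at line 3 remove [bwprl,msy] add [albtq] -> 11 lines: aik cbis bzimj albtq pciz xpid reft ycz svf txm oszl
Hunk 3: at line 1 remove [cbis,bzimj] add [mal,sws,efx] -> 12 lines: aik mal sws efx albtq pciz xpid reft ycz svf txm oszl
Hunk 4: at line 6 remove [reft] add [zghe,xpb,fihrs] -> 14 lines: aik mal sws efx albtq pciz xpid zghe xpb fihrs ycz svf txm oszl
Hunk 5: at line 10 remove [ycz] add [twlb,royy,qbg] -> 16 lines: aik mal sws efx albtq pciz xpid zghe xpb fihrs twlb royy qbg svf txm oszl
Hunk 6: at line 13 remove [svf,txm] add [rgmd] -> 15 lines: aik mal sws efx albtq pciz xpid zghe xpb fihrs twlb royy qbg rgmd oszl

Answer: aik
mal
sws
efx
albtq
pciz
xpid
zghe
xpb
fihrs
twlb
royy
qbg
rgmd
oszl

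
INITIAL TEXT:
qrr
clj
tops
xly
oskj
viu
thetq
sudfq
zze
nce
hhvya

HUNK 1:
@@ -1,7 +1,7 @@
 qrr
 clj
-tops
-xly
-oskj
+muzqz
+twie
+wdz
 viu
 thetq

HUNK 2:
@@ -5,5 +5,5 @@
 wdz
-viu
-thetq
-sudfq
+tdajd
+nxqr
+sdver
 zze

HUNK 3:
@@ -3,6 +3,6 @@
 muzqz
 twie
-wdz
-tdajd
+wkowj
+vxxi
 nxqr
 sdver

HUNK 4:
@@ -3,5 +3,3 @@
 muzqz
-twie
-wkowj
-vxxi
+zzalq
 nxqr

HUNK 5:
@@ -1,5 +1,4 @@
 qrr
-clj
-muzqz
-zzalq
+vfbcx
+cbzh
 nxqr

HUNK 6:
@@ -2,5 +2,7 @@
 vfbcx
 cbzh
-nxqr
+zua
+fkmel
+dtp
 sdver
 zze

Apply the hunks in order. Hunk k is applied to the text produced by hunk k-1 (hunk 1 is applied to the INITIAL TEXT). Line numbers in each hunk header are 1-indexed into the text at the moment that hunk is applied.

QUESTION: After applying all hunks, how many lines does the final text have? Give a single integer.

Hunk 1: at line 1 remove [tops,xly,oskj] add [muzqz,twie,wdz] -> 11 lines: qrr clj muzqz twie wdz viu thetq sudfq zze nce hhvya
Hunk 2: at line 5 remove [viu,thetq,sudfq] add [tdajd,nxqr,sdver] -> 11 lines: qrr clj muzqz twie wdz tdajd nxqr sdver zze nce hhvya
Hunk 3: at line 3 remove [wdz,tdajd] add [wkowj,vxxi] -> 11 lines: qrr clj muzqz twie wkowj vxxi nxqr sdver zze nce hhvya
Hunk 4: at line 3 remove [twie,wkowj,vxxi] add [zzalq] -> 9 lines: qrr clj muzqz zzalq nxqr sdver zze nce hhvya
Hunk 5: at line 1 remove [clj,muzqz,zzalq] add [vfbcx,cbzh] -> 8 lines: qrr vfbcx cbzh nxqr sdver zze nce hhvya
Hunk 6: at line 2 remove [nxqr] add [zua,fkmel,dtp] -> 10 lines: qrr vfbcx cbzh zua fkmel dtp sdver zze nce hhvya
Final line count: 10

Answer: 10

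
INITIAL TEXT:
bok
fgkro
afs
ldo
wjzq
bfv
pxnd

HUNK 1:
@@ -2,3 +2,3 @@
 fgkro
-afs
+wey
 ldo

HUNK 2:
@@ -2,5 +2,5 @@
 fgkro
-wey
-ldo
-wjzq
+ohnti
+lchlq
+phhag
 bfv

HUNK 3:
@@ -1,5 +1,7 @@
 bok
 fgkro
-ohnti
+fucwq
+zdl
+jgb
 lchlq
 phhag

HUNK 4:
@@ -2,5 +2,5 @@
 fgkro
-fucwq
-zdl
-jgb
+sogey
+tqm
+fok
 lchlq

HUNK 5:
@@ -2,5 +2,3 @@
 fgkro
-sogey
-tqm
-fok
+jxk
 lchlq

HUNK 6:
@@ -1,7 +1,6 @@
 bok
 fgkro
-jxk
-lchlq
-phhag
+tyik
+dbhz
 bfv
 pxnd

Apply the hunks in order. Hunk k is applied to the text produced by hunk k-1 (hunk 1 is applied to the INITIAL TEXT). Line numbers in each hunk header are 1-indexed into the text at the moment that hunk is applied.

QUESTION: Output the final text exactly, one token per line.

Answer: bok
fgkro
tyik
dbhz
bfv
pxnd

Derivation:
Hunk 1: at line 2 remove [afs] add [wey] -> 7 lines: bok fgkro wey ldo wjzq bfv pxnd
Hunk 2: at line 2 remove [wey,ldo,wjzq] add [ohnti,lchlq,phhag] -> 7 lines: bok fgkro ohnti lchlq phhag bfv pxnd
Hunk 3: at line 1 remove [ohnti] add [fucwq,zdl,jgb] -> 9 lines: bok fgkro fucwq zdl jgb lchlq phhag bfv pxnd
Hunk 4: at line 2 remove [fucwq,zdl,jgb] add [sogey,tqm,fok] -> 9 lines: bok fgkro sogey tqm fok lchlq phhag bfv pxnd
Hunk 5: at line 2 remove [sogey,tqm,fok] add [jxk] -> 7 lines: bok fgkro jxk lchlq phhag bfv pxnd
Hunk 6: at line 1 remove [jxk,lchlq,phhag] add [tyik,dbhz] -> 6 lines: bok fgkro tyik dbhz bfv pxnd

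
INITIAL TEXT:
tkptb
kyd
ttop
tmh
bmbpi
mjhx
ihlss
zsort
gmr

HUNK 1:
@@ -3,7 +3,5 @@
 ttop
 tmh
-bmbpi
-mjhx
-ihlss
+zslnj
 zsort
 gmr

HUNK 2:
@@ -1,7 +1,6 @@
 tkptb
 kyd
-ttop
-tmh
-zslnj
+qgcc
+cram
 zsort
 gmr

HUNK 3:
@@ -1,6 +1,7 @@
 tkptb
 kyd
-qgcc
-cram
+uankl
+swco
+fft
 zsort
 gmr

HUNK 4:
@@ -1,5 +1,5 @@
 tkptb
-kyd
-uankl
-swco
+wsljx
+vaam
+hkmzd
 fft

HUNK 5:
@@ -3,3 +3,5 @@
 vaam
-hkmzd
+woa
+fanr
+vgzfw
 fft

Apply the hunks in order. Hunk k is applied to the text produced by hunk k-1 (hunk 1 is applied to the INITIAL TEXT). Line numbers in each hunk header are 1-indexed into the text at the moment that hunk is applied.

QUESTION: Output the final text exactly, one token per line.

Answer: tkptb
wsljx
vaam
woa
fanr
vgzfw
fft
zsort
gmr

Derivation:
Hunk 1: at line 3 remove [bmbpi,mjhx,ihlss] add [zslnj] -> 7 lines: tkptb kyd ttop tmh zslnj zsort gmr
Hunk 2: at line 1 remove [ttop,tmh,zslnj] add [qgcc,cram] -> 6 lines: tkptb kyd qgcc cram zsort gmr
Hunk 3: at line 1 remove [qgcc,cram] add [uankl,swco,fft] -> 7 lines: tkptb kyd uankl swco fft zsort gmr
Hunk 4: at line 1 remove [kyd,uankl,swco] add [wsljx,vaam,hkmzd] -> 7 lines: tkptb wsljx vaam hkmzd fft zsort gmr
Hunk 5: at line 3 remove [hkmzd] add [woa,fanr,vgzfw] -> 9 lines: tkptb wsljx vaam woa fanr vgzfw fft zsort gmr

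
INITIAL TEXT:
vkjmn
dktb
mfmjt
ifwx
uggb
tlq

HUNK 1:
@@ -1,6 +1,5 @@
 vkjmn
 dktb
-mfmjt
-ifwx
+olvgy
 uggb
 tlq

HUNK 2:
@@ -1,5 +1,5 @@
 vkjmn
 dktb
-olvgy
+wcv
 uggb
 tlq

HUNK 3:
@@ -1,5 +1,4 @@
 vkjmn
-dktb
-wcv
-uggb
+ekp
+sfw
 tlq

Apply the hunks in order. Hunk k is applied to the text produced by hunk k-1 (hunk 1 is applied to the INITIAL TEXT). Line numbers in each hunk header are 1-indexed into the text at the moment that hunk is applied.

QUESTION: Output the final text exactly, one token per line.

Hunk 1: at line 1 remove [mfmjt,ifwx] add [olvgy] -> 5 lines: vkjmn dktb olvgy uggb tlq
Hunk 2: at line 1 remove [olvgy] add [wcv] -> 5 lines: vkjmn dktb wcv uggb tlq
Hunk 3: at line 1 remove [dktb,wcv,uggb] add [ekp,sfw] -> 4 lines: vkjmn ekp sfw tlq

Answer: vkjmn
ekp
sfw
tlq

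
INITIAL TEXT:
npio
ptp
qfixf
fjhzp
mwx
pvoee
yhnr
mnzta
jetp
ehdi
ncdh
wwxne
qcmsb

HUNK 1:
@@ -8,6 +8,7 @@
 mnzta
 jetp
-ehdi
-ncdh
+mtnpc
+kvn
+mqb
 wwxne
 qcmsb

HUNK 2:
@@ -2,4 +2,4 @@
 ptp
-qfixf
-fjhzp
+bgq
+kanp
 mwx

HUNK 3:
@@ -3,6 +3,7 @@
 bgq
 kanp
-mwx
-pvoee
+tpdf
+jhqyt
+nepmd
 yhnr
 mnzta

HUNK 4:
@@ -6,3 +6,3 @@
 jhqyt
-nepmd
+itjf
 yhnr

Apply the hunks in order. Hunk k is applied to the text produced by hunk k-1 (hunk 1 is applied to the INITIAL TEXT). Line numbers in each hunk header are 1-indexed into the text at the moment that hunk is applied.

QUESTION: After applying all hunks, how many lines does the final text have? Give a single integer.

Hunk 1: at line 8 remove [ehdi,ncdh] add [mtnpc,kvn,mqb] -> 14 lines: npio ptp qfixf fjhzp mwx pvoee yhnr mnzta jetp mtnpc kvn mqb wwxne qcmsb
Hunk 2: at line 2 remove [qfixf,fjhzp] add [bgq,kanp] -> 14 lines: npio ptp bgq kanp mwx pvoee yhnr mnzta jetp mtnpc kvn mqb wwxne qcmsb
Hunk 3: at line 3 remove [mwx,pvoee] add [tpdf,jhqyt,nepmd] -> 15 lines: npio ptp bgq kanp tpdf jhqyt nepmd yhnr mnzta jetp mtnpc kvn mqb wwxne qcmsb
Hunk 4: at line 6 remove [nepmd] add [itjf] -> 15 lines: npio ptp bgq kanp tpdf jhqyt itjf yhnr mnzta jetp mtnpc kvn mqb wwxne qcmsb
Final line count: 15

Answer: 15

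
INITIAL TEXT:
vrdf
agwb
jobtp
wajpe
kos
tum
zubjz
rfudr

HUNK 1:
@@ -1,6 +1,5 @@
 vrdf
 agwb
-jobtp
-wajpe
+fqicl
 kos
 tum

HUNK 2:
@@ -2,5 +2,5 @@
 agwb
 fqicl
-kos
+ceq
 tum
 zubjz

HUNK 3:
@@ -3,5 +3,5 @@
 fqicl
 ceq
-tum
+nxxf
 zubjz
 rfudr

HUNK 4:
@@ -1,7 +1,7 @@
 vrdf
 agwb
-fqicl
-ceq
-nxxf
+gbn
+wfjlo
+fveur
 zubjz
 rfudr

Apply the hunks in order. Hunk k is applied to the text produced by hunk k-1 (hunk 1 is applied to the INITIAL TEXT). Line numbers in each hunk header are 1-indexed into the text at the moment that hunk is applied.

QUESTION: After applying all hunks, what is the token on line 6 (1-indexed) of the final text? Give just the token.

Answer: zubjz

Derivation:
Hunk 1: at line 1 remove [jobtp,wajpe] add [fqicl] -> 7 lines: vrdf agwb fqicl kos tum zubjz rfudr
Hunk 2: at line 2 remove [kos] add [ceq] -> 7 lines: vrdf agwb fqicl ceq tum zubjz rfudr
Hunk 3: at line 3 remove [tum] add [nxxf] -> 7 lines: vrdf agwb fqicl ceq nxxf zubjz rfudr
Hunk 4: at line 1 remove [fqicl,ceq,nxxf] add [gbn,wfjlo,fveur] -> 7 lines: vrdf agwb gbn wfjlo fveur zubjz rfudr
Final line 6: zubjz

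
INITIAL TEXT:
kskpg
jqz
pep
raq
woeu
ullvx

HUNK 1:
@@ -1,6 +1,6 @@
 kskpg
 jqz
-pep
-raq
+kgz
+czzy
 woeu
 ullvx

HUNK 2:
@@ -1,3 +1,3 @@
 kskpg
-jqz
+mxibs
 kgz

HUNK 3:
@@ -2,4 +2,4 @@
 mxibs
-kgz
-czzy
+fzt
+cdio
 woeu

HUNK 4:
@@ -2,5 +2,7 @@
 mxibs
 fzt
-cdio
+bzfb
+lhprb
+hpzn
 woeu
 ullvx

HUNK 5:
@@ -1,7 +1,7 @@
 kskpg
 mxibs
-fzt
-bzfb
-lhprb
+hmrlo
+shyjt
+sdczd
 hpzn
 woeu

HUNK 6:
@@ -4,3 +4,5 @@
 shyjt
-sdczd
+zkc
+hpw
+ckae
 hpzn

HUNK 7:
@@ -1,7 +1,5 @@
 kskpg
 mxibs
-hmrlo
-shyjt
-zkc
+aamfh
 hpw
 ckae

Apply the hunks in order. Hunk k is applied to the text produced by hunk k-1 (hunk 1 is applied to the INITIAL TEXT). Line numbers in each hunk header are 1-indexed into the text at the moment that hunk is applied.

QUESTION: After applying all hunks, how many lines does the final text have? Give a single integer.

Answer: 8

Derivation:
Hunk 1: at line 1 remove [pep,raq] add [kgz,czzy] -> 6 lines: kskpg jqz kgz czzy woeu ullvx
Hunk 2: at line 1 remove [jqz] add [mxibs] -> 6 lines: kskpg mxibs kgz czzy woeu ullvx
Hunk 3: at line 2 remove [kgz,czzy] add [fzt,cdio] -> 6 lines: kskpg mxibs fzt cdio woeu ullvx
Hunk 4: at line 2 remove [cdio] add [bzfb,lhprb,hpzn] -> 8 lines: kskpg mxibs fzt bzfb lhprb hpzn woeu ullvx
Hunk 5: at line 1 remove [fzt,bzfb,lhprb] add [hmrlo,shyjt,sdczd] -> 8 lines: kskpg mxibs hmrlo shyjt sdczd hpzn woeu ullvx
Hunk 6: at line 4 remove [sdczd] add [zkc,hpw,ckae] -> 10 lines: kskpg mxibs hmrlo shyjt zkc hpw ckae hpzn woeu ullvx
Hunk 7: at line 1 remove [hmrlo,shyjt,zkc] add [aamfh] -> 8 lines: kskpg mxibs aamfh hpw ckae hpzn woeu ullvx
Final line count: 8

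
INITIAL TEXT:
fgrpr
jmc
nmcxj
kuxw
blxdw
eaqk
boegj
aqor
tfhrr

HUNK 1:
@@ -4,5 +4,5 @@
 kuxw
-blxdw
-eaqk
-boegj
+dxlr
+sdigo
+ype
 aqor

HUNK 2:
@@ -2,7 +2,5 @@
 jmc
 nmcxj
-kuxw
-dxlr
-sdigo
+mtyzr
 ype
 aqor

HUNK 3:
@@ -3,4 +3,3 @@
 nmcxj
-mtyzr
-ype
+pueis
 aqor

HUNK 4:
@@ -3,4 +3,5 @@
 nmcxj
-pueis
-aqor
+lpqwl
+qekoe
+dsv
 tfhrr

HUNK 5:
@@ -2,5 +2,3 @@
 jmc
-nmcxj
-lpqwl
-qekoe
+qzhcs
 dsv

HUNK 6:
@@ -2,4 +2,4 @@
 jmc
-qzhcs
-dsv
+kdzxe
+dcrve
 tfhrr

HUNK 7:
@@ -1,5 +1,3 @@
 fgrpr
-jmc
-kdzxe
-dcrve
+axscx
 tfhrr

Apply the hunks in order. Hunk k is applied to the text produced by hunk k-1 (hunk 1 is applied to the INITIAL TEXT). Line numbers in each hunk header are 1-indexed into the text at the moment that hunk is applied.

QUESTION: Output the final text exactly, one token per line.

Hunk 1: at line 4 remove [blxdw,eaqk,boegj] add [dxlr,sdigo,ype] -> 9 lines: fgrpr jmc nmcxj kuxw dxlr sdigo ype aqor tfhrr
Hunk 2: at line 2 remove [kuxw,dxlr,sdigo] add [mtyzr] -> 7 lines: fgrpr jmc nmcxj mtyzr ype aqor tfhrr
Hunk 3: at line 3 remove [mtyzr,ype] add [pueis] -> 6 lines: fgrpr jmc nmcxj pueis aqor tfhrr
Hunk 4: at line 3 remove [pueis,aqor] add [lpqwl,qekoe,dsv] -> 7 lines: fgrpr jmc nmcxj lpqwl qekoe dsv tfhrr
Hunk 5: at line 2 remove [nmcxj,lpqwl,qekoe] add [qzhcs] -> 5 lines: fgrpr jmc qzhcs dsv tfhrr
Hunk 6: at line 2 remove [qzhcs,dsv] add [kdzxe,dcrve] -> 5 lines: fgrpr jmc kdzxe dcrve tfhrr
Hunk 7: at line 1 remove [jmc,kdzxe,dcrve] add [axscx] -> 3 lines: fgrpr axscx tfhrr

Answer: fgrpr
axscx
tfhrr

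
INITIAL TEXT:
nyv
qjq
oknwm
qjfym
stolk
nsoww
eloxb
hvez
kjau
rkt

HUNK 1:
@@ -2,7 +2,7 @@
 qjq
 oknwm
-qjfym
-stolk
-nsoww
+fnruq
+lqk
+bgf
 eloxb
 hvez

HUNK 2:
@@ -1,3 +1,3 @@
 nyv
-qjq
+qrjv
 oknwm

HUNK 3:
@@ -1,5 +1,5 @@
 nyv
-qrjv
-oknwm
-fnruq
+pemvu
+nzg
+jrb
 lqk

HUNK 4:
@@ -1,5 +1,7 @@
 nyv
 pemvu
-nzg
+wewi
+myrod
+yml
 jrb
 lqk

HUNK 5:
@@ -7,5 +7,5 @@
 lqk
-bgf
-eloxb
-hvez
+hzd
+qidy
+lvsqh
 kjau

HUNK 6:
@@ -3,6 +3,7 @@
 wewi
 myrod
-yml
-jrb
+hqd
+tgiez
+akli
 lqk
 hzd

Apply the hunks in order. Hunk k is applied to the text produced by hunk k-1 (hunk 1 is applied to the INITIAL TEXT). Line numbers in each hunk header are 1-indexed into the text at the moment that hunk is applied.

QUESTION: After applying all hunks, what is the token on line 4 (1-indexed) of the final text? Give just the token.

Answer: myrod

Derivation:
Hunk 1: at line 2 remove [qjfym,stolk,nsoww] add [fnruq,lqk,bgf] -> 10 lines: nyv qjq oknwm fnruq lqk bgf eloxb hvez kjau rkt
Hunk 2: at line 1 remove [qjq] add [qrjv] -> 10 lines: nyv qrjv oknwm fnruq lqk bgf eloxb hvez kjau rkt
Hunk 3: at line 1 remove [qrjv,oknwm,fnruq] add [pemvu,nzg,jrb] -> 10 lines: nyv pemvu nzg jrb lqk bgf eloxb hvez kjau rkt
Hunk 4: at line 1 remove [nzg] add [wewi,myrod,yml] -> 12 lines: nyv pemvu wewi myrod yml jrb lqk bgf eloxb hvez kjau rkt
Hunk 5: at line 7 remove [bgf,eloxb,hvez] add [hzd,qidy,lvsqh] -> 12 lines: nyv pemvu wewi myrod yml jrb lqk hzd qidy lvsqh kjau rkt
Hunk 6: at line 3 remove [yml,jrb] add [hqd,tgiez,akli] -> 13 lines: nyv pemvu wewi myrod hqd tgiez akli lqk hzd qidy lvsqh kjau rkt
Final line 4: myrod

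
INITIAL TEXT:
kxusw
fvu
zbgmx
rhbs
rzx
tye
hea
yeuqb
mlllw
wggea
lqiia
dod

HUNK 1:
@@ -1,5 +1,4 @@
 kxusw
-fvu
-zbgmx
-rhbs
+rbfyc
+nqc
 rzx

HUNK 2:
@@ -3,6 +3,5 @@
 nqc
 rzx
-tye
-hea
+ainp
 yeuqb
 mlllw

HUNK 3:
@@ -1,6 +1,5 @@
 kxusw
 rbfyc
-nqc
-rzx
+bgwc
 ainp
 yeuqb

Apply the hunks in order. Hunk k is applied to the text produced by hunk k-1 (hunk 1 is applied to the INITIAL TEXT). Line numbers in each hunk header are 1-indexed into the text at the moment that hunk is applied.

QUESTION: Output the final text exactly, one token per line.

Hunk 1: at line 1 remove [fvu,zbgmx,rhbs] add [rbfyc,nqc] -> 11 lines: kxusw rbfyc nqc rzx tye hea yeuqb mlllw wggea lqiia dod
Hunk 2: at line 3 remove [tye,hea] add [ainp] -> 10 lines: kxusw rbfyc nqc rzx ainp yeuqb mlllw wggea lqiia dod
Hunk 3: at line 1 remove [nqc,rzx] add [bgwc] -> 9 lines: kxusw rbfyc bgwc ainp yeuqb mlllw wggea lqiia dod

Answer: kxusw
rbfyc
bgwc
ainp
yeuqb
mlllw
wggea
lqiia
dod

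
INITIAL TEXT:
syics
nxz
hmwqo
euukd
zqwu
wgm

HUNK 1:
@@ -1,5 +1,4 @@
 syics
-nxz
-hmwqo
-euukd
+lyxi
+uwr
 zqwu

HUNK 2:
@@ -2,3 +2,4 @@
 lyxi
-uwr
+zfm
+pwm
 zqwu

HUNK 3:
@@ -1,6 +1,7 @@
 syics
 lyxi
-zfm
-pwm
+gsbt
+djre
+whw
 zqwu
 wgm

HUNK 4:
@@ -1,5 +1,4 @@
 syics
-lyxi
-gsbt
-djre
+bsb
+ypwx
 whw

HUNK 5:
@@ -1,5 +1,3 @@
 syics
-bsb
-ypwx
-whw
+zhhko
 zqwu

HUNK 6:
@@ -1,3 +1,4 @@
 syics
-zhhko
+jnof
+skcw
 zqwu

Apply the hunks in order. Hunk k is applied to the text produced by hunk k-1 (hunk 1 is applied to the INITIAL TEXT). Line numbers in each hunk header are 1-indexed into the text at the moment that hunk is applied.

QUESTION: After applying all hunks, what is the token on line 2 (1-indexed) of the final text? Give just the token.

Answer: jnof

Derivation:
Hunk 1: at line 1 remove [nxz,hmwqo,euukd] add [lyxi,uwr] -> 5 lines: syics lyxi uwr zqwu wgm
Hunk 2: at line 2 remove [uwr] add [zfm,pwm] -> 6 lines: syics lyxi zfm pwm zqwu wgm
Hunk 3: at line 1 remove [zfm,pwm] add [gsbt,djre,whw] -> 7 lines: syics lyxi gsbt djre whw zqwu wgm
Hunk 4: at line 1 remove [lyxi,gsbt,djre] add [bsb,ypwx] -> 6 lines: syics bsb ypwx whw zqwu wgm
Hunk 5: at line 1 remove [bsb,ypwx,whw] add [zhhko] -> 4 lines: syics zhhko zqwu wgm
Hunk 6: at line 1 remove [zhhko] add [jnof,skcw] -> 5 lines: syics jnof skcw zqwu wgm
Final line 2: jnof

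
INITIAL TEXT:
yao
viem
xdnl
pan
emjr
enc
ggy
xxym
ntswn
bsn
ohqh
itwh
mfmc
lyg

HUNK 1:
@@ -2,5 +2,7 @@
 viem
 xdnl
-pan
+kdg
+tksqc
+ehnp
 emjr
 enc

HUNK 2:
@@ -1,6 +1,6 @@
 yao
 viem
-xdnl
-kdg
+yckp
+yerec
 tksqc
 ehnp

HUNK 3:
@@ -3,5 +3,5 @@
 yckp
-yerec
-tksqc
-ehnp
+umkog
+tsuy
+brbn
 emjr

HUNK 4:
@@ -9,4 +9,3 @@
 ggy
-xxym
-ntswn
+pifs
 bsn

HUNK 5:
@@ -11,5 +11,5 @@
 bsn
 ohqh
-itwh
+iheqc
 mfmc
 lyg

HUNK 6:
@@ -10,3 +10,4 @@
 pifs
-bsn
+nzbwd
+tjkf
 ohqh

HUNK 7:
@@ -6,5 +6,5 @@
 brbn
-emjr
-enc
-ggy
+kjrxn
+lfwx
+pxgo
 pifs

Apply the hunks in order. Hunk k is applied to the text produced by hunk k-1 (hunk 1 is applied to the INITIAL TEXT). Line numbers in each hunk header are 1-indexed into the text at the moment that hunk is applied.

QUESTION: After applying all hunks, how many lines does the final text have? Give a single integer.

Answer: 16

Derivation:
Hunk 1: at line 2 remove [pan] add [kdg,tksqc,ehnp] -> 16 lines: yao viem xdnl kdg tksqc ehnp emjr enc ggy xxym ntswn bsn ohqh itwh mfmc lyg
Hunk 2: at line 1 remove [xdnl,kdg] add [yckp,yerec] -> 16 lines: yao viem yckp yerec tksqc ehnp emjr enc ggy xxym ntswn bsn ohqh itwh mfmc lyg
Hunk 3: at line 3 remove [yerec,tksqc,ehnp] add [umkog,tsuy,brbn] -> 16 lines: yao viem yckp umkog tsuy brbn emjr enc ggy xxym ntswn bsn ohqh itwh mfmc lyg
Hunk 4: at line 9 remove [xxym,ntswn] add [pifs] -> 15 lines: yao viem yckp umkog tsuy brbn emjr enc ggy pifs bsn ohqh itwh mfmc lyg
Hunk 5: at line 11 remove [itwh] add [iheqc] -> 15 lines: yao viem yckp umkog tsuy brbn emjr enc ggy pifs bsn ohqh iheqc mfmc lyg
Hunk 6: at line 10 remove [bsn] add [nzbwd,tjkf] -> 16 lines: yao viem yckp umkog tsuy brbn emjr enc ggy pifs nzbwd tjkf ohqh iheqc mfmc lyg
Hunk 7: at line 6 remove [emjr,enc,ggy] add [kjrxn,lfwx,pxgo] -> 16 lines: yao viem yckp umkog tsuy brbn kjrxn lfwx pxgo pifs nzbwd tjkf ohqh iheqc mfmc lyg
Final line count: 16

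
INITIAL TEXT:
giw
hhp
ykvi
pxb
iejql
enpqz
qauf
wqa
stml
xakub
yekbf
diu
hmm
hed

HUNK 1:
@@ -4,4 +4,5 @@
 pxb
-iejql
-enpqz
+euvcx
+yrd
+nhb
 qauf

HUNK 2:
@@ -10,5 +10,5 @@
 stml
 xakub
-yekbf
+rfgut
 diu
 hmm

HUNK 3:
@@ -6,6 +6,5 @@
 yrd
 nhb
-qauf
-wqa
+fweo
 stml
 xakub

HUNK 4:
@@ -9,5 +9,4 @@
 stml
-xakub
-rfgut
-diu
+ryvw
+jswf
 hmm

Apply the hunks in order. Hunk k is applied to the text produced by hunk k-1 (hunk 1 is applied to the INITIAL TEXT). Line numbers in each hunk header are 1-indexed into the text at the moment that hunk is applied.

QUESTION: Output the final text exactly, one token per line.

Hunk 1: at line 4 remove [iejql,enpqz] add [euvcx,yrd,nhb] -> 15 lines: giw hhp ykvi pxb euvcx yrd nhb qauf wqa stml xakub yekbf diu hmm hed
Hunk 2: at line 10 remove [yekbf] add [rfgut] -> 15 lines: giw hhp ykvi pxb euvcx yrd nhb qauf wqa stml xakub rfgut diu hmm hed
Hunk 3: at line 6 remove [qauf,wqa] add [fweo] -> 14 lines: giw hhp ykvi pxb euvcx yrd nhb fweo stml xakub rfgut diu hmm hed
Hunk 4: at line 9 remove [xakub,rfgut,diu] add [ryvw,jswf] -> 13 lines: giw hhp ykvi pxb euvcx yrd nhb fweo stml ryvw jswf hmm hed

Answer: giw
hhp
ykvi
pxb
euvcx
yrd
nhb
fweo
stml
ryvw
jswf
hmm
hed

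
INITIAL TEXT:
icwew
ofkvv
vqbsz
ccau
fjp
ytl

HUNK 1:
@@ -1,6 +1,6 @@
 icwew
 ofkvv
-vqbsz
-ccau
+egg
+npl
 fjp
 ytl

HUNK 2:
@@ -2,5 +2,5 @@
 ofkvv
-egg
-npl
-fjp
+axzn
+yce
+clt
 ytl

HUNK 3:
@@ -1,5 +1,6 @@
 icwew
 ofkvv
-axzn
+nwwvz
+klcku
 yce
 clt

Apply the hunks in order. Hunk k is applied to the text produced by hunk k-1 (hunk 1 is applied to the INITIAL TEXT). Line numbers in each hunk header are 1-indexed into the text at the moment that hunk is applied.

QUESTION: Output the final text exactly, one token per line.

Hunk 1: at line 1 remove [vqbsz,ccau] add [egg,npl] -> 6 lines: icwew ofkvv egg npl fjp ytl
Hunk 2: at line 2 remove [egg,npl,fjp] add [axzn,yce,clt] -> 6 lines: icwew ofkvv axzn yce clt ytl
Hunk 3: at line 1 remove [axzn] add [nwwvz,klcku] -> 7 lines: icwew ofkvv nwwvz klcku yce clt ytl

Answer: icwew
ofkvv
nwwvz
klcku
yce
clt
ytl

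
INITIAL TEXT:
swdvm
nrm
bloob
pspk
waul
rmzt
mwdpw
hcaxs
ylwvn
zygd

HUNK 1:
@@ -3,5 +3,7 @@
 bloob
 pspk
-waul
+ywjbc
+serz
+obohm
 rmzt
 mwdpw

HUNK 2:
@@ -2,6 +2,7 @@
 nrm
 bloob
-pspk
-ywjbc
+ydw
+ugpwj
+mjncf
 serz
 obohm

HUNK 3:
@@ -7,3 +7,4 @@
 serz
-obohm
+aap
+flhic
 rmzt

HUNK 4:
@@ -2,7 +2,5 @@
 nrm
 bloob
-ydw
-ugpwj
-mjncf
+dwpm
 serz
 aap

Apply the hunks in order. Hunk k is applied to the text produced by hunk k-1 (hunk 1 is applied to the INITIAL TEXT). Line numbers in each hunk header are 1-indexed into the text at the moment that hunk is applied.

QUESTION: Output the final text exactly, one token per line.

Hunk 1: at line 3 remove [waul] add [ywjbc,serz,obohm] -> 12 lines: swdvm nrm bloob pspk ywjbc serz obohm rmzt mwdpw hcaxs ylwvn zygd
Hunk 2: at line 2 remove [pspk,ywjbc] add [ydw,ugpwj,mjncf] -> 13 lines: swdvm nrm bloob ydw ugpwj mjncf serz obohm rmzt mwdpw hcaxs ylwvn zygd
Hunk 3: at line 7 remove [obohm] add [aap,flhic] -> 14 lines: swdvm nrm bloob ydw ugpwj mjncf serz aap flhic rmzt mwdpw hcaxs ylwvn zygd
Hunk 4: at line 2 remove [ydw,ugpwj,mjncf] add [dwpm] -> 12 lines: swdvm nrm bloob dwpm serz aap flhic rmzt mwdpw hcaxs ylwvn zygd

Answer: swdvm
nrm
bloob
dwpm
serz
aap
flhic
rmzt
mwdpw
hcaxs
ylwvn
zygd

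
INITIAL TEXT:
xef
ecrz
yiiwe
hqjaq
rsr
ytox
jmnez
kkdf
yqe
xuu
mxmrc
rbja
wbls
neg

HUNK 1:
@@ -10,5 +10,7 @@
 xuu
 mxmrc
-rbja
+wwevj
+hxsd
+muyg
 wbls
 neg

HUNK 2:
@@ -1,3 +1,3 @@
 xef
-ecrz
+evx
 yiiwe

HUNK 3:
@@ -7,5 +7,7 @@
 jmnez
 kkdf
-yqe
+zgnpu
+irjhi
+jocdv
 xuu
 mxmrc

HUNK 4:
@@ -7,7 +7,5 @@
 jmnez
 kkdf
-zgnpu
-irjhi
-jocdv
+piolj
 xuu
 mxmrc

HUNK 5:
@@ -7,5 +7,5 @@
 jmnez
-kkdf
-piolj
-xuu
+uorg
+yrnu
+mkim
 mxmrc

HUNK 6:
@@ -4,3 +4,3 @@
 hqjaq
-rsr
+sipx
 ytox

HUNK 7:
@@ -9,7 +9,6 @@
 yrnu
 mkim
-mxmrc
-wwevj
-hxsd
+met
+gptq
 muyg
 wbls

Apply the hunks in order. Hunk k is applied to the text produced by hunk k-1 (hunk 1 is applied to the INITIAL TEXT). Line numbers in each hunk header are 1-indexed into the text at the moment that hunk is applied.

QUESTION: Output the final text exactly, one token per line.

Answer: xef
evx
yiiwe
hqjaq
sipx
ytox
jmnez
uorg
yrnu
mkim
met
gptq
muyg
wbls
neg

Derivation:
Hunk 1: at line 10 remove [rbja] add [wwevj,hxsd,muyg] -> 16 lines: xef ecrz yiiwe hqjaq rsr ytox jmnez kkdf yqe xuu mxmrc wwevj hxsd muyg wbls neg
Hunk 2: at line 1 remove [ecrz] add [evx] -> 16 lines: xef evx yiiwe hqjaq rsr ytox jmnez kkdf yqe xuu mxmrc wwevj hxsd muyg wbls neg
Hunk 3: at line 7 remove [yqe] add [zgnpu,irjhi,jocdv] -> 18 lines: xef evx yiiwe hqjaq rsr ytox jmnez kkdf zgnpu irjhi jocdv xuu mxmrc wwevj hxsd muyg wbls neg
Hunk 4: at line 7 remove [zgnpu,irjhi,jocdv] add [piolj] -> 16 lines: xef evx yiiwe hqjaq rsr ytox jmnez kkdf piolj xuu mxmrc wwevj hxsd muyg wbls neg
Hunk 5: at line 7 remove [kkdf,piolj,xuu] add [uorg,yrnu,mkim] -> 16 lines: xef evx yiiwe hqjaq rsr ytox jmnez uorg yrnu mkim mxmrc wwevj hxsd muyg wbls neg
Hunk 6: at line 4 remove [rsr] add [sipx] -> 16 lines: xef evx yiiwe hqjaq sipx ytox jmnez uorg yrnu mkim mxmrc wwevj hxsd muyg wbls neg
Hunk 7: at line 9 remove [mxmrc,wwevj,hxsd] add [met,gptq] -> 15 lines: xef evx yiiwe hqjaq sipx ytox jmnez uorg yrnu mkim met gptq muyg wbls neg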